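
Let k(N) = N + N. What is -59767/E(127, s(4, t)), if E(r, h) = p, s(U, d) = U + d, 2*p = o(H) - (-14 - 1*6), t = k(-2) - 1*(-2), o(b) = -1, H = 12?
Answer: -119534/19 ≈ -6291.3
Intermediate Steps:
k(N) = 2*N
t = -2 (t = 2*(-2) - 1*(-2) = -4 + 2 = -2)
p = 19/2 (p = (-1 - (-14 - 1*6))/2 = (-1 - (-14 - 6))/2 = (-1 - 1*(-20))/2 = (-1 + 20)/2 = (½)*19 = 19/2 ≈ 9.5000)
E(r, h) = 19/2
-59767/E(127, s(4, t)) = -59767/19/2 = -59767*2/19 = -119534/19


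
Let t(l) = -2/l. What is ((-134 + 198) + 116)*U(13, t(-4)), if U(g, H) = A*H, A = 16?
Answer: 1440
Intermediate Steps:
U(g, H) = 16*H
((-134 + 198) + 116)*U(13, t(-4)) = ((-134 + 198) + 116)*(16*(-2/(-4))) = (64 + 116)*(16*(-2*(-1/4))) = 180*(16*(1/2)) = 180*8 = 1440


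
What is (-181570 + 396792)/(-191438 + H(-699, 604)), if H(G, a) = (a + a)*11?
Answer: -15373/12725 ≈ -1.2081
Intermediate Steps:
H(G, a) = 22*a (H(G, a) = (2*a)*11 = 22*a)
(-181570 + 396792)/(-191438 + H(-699, 604)) = (-181570 + 396792)/(-191438 + 22*604) = 215222/(-191438 + 13288) = 215222/(-178150) = 215222*(-1/178150) = -15373/12725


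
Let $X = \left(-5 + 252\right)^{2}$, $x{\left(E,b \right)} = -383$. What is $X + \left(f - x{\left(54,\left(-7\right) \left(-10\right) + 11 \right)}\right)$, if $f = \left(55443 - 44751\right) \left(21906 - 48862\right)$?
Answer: $-288152160$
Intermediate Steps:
$f = -288213552$ ($f = 10692 \left(-26956\right) = -288213552$)
$X = 61009$ ($X = 247^{2} = 61009$)
$X + \left(f - x{\left(54,\left(-7\right) \left(-10\right) + 11 \right)}\right) = 61009 - 288213169 = -288152160$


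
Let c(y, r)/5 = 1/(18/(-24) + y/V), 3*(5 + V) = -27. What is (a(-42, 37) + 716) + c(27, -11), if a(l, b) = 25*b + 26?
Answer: 24977/15 ≈ 1665.1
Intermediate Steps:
V = -14 (V = -5 + (⅓)*(-27) = -5 - 9 = -14)
c(y, r) = 5/(-¾ - y/14) (c(y, r) = 5/(18/(-24) + y/(-14)) = 5/(18*(-1/24) + y*(-1/14)) = 5/(-¾ - y/14))
a(l, b) = 26 + 25*b
(a(-42, 37) + 716) + c(27, -11) = ((26 + 25*37) + 716) - 140/(21 + 2*27) = ((26 + 925) + 716) - 140/(21 + 54) = (951 + 716) - 140/75 = 1667 - 140*1/75 = 1667 - 28/15 = 24977/15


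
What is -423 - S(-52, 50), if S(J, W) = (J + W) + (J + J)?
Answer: -317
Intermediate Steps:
S(J, W) = W + 3*J (S(J, W) = (J + W) + 2*J = W + 3*J)
-423 - S(-52, 50) = -423 - (50 + 3*(-52)) = -423 - (50 - 156) = -423 - 1*(-106) = -423 + 106 = -317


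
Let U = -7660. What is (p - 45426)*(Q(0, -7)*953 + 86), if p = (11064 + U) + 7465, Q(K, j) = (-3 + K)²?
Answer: -299367291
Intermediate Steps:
p = 10869 (p = (11064 - 7660) + 7465 = 3404 + 7465 = 10869)
(p - 45426)*(Q(0, -7)*953 + 86) = (10869 - 45426)*((-3 + 0)²*953 + 86) = -34557*((-3)²*953 + 86) = -34557*(9*953 + 86) = -34557*(8577 + 86) = -34557*8663 = -299367291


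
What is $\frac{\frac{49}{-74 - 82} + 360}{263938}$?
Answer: $\frac{56111}{41174328} \approx 0.0013628$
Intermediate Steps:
$\frac{\frac{49}{-74 - 82} + 360}{263938} = \left(\frac{49}{-156} + 360\right) \frac{1}{263938} = \left(49 \left(- \frac{1}{156}\right) + 360\right) \frac{1}{263938} = \left(- \frac{49}{156} + 360\right) \frac{1}{263938} = \frac{56111}{156} \cdot \frac{1}{263938} = \frac{56111}{41174328}$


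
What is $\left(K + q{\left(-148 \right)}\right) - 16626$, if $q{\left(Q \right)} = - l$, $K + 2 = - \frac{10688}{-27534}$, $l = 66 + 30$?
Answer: $- \frac{230233964}{13767} \approx -16724.0$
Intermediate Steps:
$l = 96$
$K = - \frac{22190}{13767}$ ($K = -2 - \frac{10688}{-27534} = -2 - - \frac{5344}{13767} = -2 + \frac{5344}{13767} = - \frac{22190}{13767} \approx -1.6118$)
$q{\left(Q \right)} = -96$ ($q{\left(Q \right)} = \left(-1\right) 96 = -96$)
$\left(K + q{\left(-148 \right)}\right) - 16626 = \left(- \frac{22190}{13767} - 96\right) - 16626 = - \frac{1343822}{13767} - 16626 = - \frac{230233964}{13767}$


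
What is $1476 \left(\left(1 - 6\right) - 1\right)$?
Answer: $-8856$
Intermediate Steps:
$1476 \left(\left(1 - 6\right) - 1\right) = 1476 \left(-5 - 1\right) = 1476 \left(-6\right) = -8856$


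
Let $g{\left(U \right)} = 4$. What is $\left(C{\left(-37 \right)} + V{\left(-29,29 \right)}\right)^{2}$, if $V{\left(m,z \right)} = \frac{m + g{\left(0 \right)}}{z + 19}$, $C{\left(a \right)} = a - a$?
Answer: $\frac{625}{2304} \approx 0.27127$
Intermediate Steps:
$C{\left(a \right)} = 0$
$V{\left(m,z \right)} = \frac{4 + m}{19 + z}$ ($V{\left(m,z \right)} = \frac{m + 4}{z + 19} = \frac{4 + m}{19 + z}$)
$\left(C{\left(-37 \right)} + V{\left(-29,29 \right)}\right)^{2} = \left(0 + \frac{4 - 29}{19 + 29}\right)^{2} = \left(0 + \frac{1}{48} \left(-25\right)\right)^{2} = \left(0 - \frac{25}{48}\right)^{2} = \left(- \frac{25}{48}\right)^{2} = \frac{625}{2304}$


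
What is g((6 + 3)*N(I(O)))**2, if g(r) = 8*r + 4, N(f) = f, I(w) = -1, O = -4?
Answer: 4624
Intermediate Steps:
g(r) = 4 + 8*r
g((6 + 3)*N(I(O)))**2 = (4 + 8*((6 + 3)*(-1)))**2 = (4 + 8*(9*(-1)))**2 = (4 + 8*(-9))**2 = (4 - 72)**2 = (-68)**2 = 4624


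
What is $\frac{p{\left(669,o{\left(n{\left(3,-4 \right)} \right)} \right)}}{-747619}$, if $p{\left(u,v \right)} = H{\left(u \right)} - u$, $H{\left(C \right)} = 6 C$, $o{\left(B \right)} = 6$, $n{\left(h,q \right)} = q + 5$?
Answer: $- \frac{3345}{747619} \approx -0.0044742$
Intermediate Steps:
$n{\left(h,q \right)} = 5 + q$
$p{\left(u,v \right)} = 5 u$ ($p{\left(u,v \right)} = 6 u - u = 5 u$)
$\frac{p{\left(669,o{\left(n{\left(3,-4 \right)} \right)} \right)}}{-747619} = \frac{5 \cdot 669}{-747619} = 3345 \left(- \frac{1}{747619}\right) = - \frac{3345}{747619}$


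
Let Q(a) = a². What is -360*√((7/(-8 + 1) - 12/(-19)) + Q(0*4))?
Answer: -360*I*√133/19 ≈ -218.51*I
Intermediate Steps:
-360*√((7/(-8 + 1) - 12/(-19)) + Q(0*4)) = -360*√((7/(-8 + 1) - 12/(-19)) + (0*4)²) = -360*√((7/(-7) - 12*(-1/19)) + 0²) = -360*√((7*(-⅐) + 12/19) + 0) = -360*√((-1 + 12/19) + 0) = -360*√(-7/19 + 0) = -360*I*√133/19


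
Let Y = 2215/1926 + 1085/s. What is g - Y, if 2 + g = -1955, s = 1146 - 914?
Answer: -438526907/223416 ≈ -1962.8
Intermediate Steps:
s = 232
g = -1957 (g = -2 - 1955 = -1957)
Y = 1301795/223416 (Y = 2215/1926 + 1085/232 = 1301795/223416 ≈ 5.8268)
g - Y = -1957 - 1*1301795/223416 = -1957 - 1301795/223416 = -438526907/223416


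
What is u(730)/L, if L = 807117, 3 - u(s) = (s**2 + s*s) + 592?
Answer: -355463/269039 ≈ -1.3212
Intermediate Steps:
u(s) = -589 - 2*s**2 (u(s) = 3 - ((s**2 + s*s) + 592) = 3 - ((s**2 + s**2) + 592) = 3 - (2*s**2 + 592) = 3 - (592 + 2*s**2) = 3 + (-592 - 2*s**2) = -589 - 2*s**2)
u(730)/L = (-589 - 2*730**2)/807117 = (-589 - 2*532900)*(1/807117) = (-589 - 1065800)*(1/807117) = -1066389*1/807117 = -355463/269039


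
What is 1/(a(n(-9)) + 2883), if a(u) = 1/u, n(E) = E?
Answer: 9/25946 ≈ 0.00034687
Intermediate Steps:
1/(a(n(-9)) + 2883) = 1/(1/(-9) + 2883) = 1/(-⅑ + 2883) = 1/(25946/9) = 9/25946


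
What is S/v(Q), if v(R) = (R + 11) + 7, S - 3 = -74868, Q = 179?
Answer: -74865/197 ≈ -380.03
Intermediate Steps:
S = -74865 (S = 3 - 74868 = -74865)
v(R) = 18 + R (v(R) = (11 + R) + 7 = 18 + R)
S/v(Q) = -74865/(18 + 179) = -74865/197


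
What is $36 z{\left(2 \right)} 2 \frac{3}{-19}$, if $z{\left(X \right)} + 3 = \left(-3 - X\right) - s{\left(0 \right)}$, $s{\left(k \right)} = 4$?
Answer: $\frac{2592}{19} \approx 136.42$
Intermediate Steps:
$z{\left(X \right)} = -10 - X$ ($z{\left(X \right)} = -3 - \left(7 + X\right) = -10 - X$)
$36 z{\left(2 \right)} 2 \frac{3}{-19} = 36 \left(-10 - 2\right) 2 \frac{3}{-19} = 36 \left(-10 - 2\right) 2 \cdot 3 \left(- \frac{1}{19}\right) = 36 \left(\left(-12\right) 2\right) \left(- \frac{3}{19}\right) = 36 \left(-24\right) \left(- \frac{3}{19}\right) = \left(-864\right) \left(- \frac{3}{19}\right) = \frac{2592}{19}$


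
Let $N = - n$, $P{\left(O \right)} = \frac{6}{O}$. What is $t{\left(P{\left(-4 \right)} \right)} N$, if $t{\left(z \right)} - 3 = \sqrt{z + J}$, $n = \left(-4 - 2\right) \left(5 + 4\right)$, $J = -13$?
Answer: $162 + 27 i \sqrt{58} \approx 162.0 + 205.63 i$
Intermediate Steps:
$n = -54$ ($n = \left(-6\right) 9 = -54$)
$N = 54$ ($N = \left(-1\right) \left(-54\right) = 54$)
$t{\left(z \right)} = 3 + \sqrt{-13 + z}$ ($t{\left(z \right)} = 3 + \sqrt{z - 13} = 3 + \sqrt{-13 + z}$)
$t{\left(P{\left(-4 \right)} \right)} N = \left(3 + \sqrt{-13 + \frac{6}{-4}}\right) 54 = \left(3 + \sqrt{-13 + 6 \left(- \frac{1}{4}\right)}\right) 54 = \left(3 + \sqrt{-13 - \frac{3}{2}}\right) 54 = \left(3 + \sqrt{- \frac{29}{2}}\right) 54 = \left(3 + \frac{i \sqrt{58}}{2}\right) 54 = 162 + 27 i \sqrt{58}$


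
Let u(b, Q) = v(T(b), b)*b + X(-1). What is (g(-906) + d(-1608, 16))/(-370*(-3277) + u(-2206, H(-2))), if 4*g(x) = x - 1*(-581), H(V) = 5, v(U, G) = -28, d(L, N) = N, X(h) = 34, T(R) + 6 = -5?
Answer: -29/566352 ≈ -5.1205e-5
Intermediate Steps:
T(R) = -11 (T(R) = -6 - 5 = -11)
g(x) = 581/4 + x/4 (g(x) = (x - 1*(-581))/4 = (x + 581)/4 = (581 + x)/4 = 581/4 + x/4)
u(b, Q) = 34 - 28*b (u(b, Q) = -28*b + 34 = 34 - 28*b)
(g(-906) + d(-1608, 16))/(-370*(-3277) + u(-2206, H(-2))) = ((581/4 + (¼)*(-906)) + 16)/(-370*(-3277) + (34 - 28*(-2206))) = ((581/4 - 453/2) + 16)/(1212490 + (34 + 61768)) = (-325/4 + 16)/(1212490 + 61802) = -261/4/1274292 = -261/4*1/1274292 = -29/566352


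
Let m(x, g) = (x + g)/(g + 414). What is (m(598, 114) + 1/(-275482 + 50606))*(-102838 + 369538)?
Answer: 222404441525/618409 ≈ 3.5964e+5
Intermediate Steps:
m(x, g) = (g + x)/(414 + g)
(m(598, 114) + 1/(-275482 + 50606))*(-102838 + 369538) = ((114 + 598)/(414 + 114) + 1/(-275482 + 50606))*(-102838 + 369538) = (712/528 + 1/(-224876))*266700 = ((1/528)*712 - 1/224876)*266700 = (89/66 - 1/224876)*266700 = (10006949/7420908)*266700 = 222404441525/618409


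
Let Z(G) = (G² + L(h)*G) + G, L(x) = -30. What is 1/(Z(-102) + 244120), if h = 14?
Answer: 1/257482 ≈ 3.8838e-6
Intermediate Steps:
Z(G) = G² - 29*G (Z(G) = (G² - 30*G) + G = G² - 29*G)
1/(Z(-102) + 244120) = 1/(-102*(-29 - 102) + 244120) = 1/(-102*(-131) + 244120) = 1/(13362 + 244120) = 1/257482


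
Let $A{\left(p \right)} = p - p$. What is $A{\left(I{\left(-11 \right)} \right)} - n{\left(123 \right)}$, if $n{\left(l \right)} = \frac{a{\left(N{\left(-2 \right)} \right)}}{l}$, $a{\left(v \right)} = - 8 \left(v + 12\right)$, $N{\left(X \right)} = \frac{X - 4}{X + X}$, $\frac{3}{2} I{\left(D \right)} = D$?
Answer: $\frac{36}{41} \approx 0.87805$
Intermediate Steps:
$I{\left(D \right)} = \frac{2 D}{3}$
$A{\left(p \right)} = 0$
$N{\left(X \right)} = \frac{-4 + X}{2 X}$
$a{\left(v \right)} = -96 - 8 v$ ($a{\left(v \right)} = - 8 \left(12 + v\right) = -96 - 8 v$)
$n{\left(l \right)} = - \frac{108}{l}$ ($n{\left(l \right)} = \frac{-96 - 8 \frac{-4 - 2}{2 \left(-2\right)}}{l} = \frac{-96 - 8 \cdot \frac{1}{2} \left(- \frac{1}{2}\right) \left(-6\right)}{l} = \frac{-96 - 12}{l} = - \frac{108}{l}$)
$A{\left(I{\left(-11 \right)} \right)} - n{\left(123 \right)} = 0 - - \frac{108}{123} = 0 - \left(-108\right) \frac{1}{123} = 0 - - \frac{36}{41} = 0 + \frac{36}{41} = \frac{36}{41}$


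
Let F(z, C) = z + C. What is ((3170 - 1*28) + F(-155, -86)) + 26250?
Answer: 29151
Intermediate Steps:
F(z, C) = C + z
((3170 - 1*28) + F(-155, -86)) + 26250 = ((3170 - 1*28) + (-86 - 155)) + 26250 = ((3170 - 28) - 241) + 26250 = (3142 - 241) + 26250 = 2901 + 26250 = 29151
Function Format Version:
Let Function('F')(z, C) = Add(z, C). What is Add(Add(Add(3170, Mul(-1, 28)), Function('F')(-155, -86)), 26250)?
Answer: 29151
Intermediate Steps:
Function('F')(z, C) = Add(C, z)
Add(Add(Add(3170, Mul(-1, 28)), Function('F')(-155, -86)), 26250) = Add(Add(Add(3170, Mul(-1, 28)), Add(-86, -155)), 26250) = Add(Add(Add(3170, -28), -241), 26250) = Add(Add(3142, -241), 26250) = Add(2901, 26250) = 29151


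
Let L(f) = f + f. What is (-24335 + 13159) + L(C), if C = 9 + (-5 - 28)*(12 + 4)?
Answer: -12214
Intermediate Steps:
C = -519 (C = 9 - 33*16 = 9 - 528 = -519)
L(f) = 2*f
(-24335 + 13159) + L(C) = (-24335 + 13159) + 2*(-519) = -11176 - 1038 = -12214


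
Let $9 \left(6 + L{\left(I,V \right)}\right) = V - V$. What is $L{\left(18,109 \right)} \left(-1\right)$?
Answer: $6$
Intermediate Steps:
$L{\left(I,V \right)} = -6$ ($L{\left(I,V \right)} = -6 + \frac{V - V}{9} = -6 + \frac{1}{9} \cdot 0 = -6 + 0 = -6$)
$L{\left(18,109 \right)} \left(-1\right) = \left(-6\right) \left(-1\right) = 6$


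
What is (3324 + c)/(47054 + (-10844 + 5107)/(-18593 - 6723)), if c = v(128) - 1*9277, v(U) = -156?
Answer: -154655444/1191224801 ≈ -0.12983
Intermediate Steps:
c = -9433 (c = -156 - 1*9277 = -156 - 9277 = -9433)
(3324 + c)/(47054 + (-10844 + 5107)/(-18593 - 6723)) = (3324 - 9433)/(47054 + (-10844 + 5107)/(-18593 - 6723)) = -6109/(47054 - 5737/(-25316)) = -6109/(47054 - 5737*(-1/25316)) = -6109/(47054 + 5737/25316) = -6109/1191224801/25316 = -6109*25316/1191224801 = -154655444/1191224801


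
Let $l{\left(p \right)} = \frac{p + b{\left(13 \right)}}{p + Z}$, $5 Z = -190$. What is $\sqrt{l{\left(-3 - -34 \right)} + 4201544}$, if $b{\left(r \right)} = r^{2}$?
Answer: $\frac{4 \sqrt{12867141}}{7} \approx 2049.8$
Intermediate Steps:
$Z = -38$ ($Z = \frac{1}{5} \left(-190\right) = -38$)
$l{\left(p \right)} = \frac{169 + p}{-38 + p}$ ($l{\left(p \right)} = \frac{p + 13^{2}}{p - 38} = \frac{p + 169}{-38 + p} = \frac{169 + p}{-38 + p}$)
$\sqrt{l{\left(-3 - -34 \right)} + 4201544} = \sqrt{\frac{169 - -31}{-38 - -31} + 4201544} = \sqrt{\frac{169 + \left(-3 + 34\right)}{-38 + \left(-3 + 34\right)} + 4201544} = \sqrt{\frac{169 + 31}{-38 + 31} + 4201544} = \sqrt{\frac{1}{-7} \cdot 200 + 4201544} = \sqrt{\left(- \frac{1}{7}\right) 200 + 4201544} = \sqrt{- \frac{200}{7} + 4201544} = \sqrt{\frac{29410608}{7}} = \frac{4 \sqrt{12867141}}{7}$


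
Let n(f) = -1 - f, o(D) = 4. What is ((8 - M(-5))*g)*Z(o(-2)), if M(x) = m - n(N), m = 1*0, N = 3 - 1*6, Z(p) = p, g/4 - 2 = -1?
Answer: 160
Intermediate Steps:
g = 4 (g = 8 + 4*(-1) = 8 - 4 = 4)
N = -3 (N = 3 - 6 = -3)
m = 0
M(x) = -2 (M(x) = 0 - (-1 - 1*(-3)) = 0 - (-1 + 3) = 0 - 1*2 = 0 - 2 = -2)
((8 - M(-5))*g)*Z(o(-2)) = ((8 - 1*(-2))*4)*4 = ((8 + 2)*4)*4 = (10*4)*4 = 40*4 = 160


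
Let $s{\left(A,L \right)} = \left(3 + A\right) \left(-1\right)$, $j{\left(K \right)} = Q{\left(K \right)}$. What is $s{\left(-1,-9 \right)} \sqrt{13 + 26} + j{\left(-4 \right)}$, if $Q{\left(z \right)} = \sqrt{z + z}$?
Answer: $- 2 \sqrt{39} + 2 i \sqrt{2} \approx -12.49 + 2.8284 i$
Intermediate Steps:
$Q{\left(z \right)} = \sqrt{2} \sqrt{z}$ ($Q{\left(z \right)} = \sqrt{2 z} = \sqrt{2} \sqrt{z}$)
$j{\left(K \right)} = \sqrt{2} \sqrt{K}$
$s{\left(A,L \right)} = -3 - A$
$s{\left(-1,-9 \right)} \sqrt{13 + 26} + j{\left(-4 \right)} = \left(-3 - -1\right) \sqrt{13 + 26} + \sqrt{2} \sqrt{-4} = \left(-3 + 1\right) \sqrt{39} + \sqrt{2} \cdot 2 i = - 2 \sqrt{39} + 2 i \sqrt{2}$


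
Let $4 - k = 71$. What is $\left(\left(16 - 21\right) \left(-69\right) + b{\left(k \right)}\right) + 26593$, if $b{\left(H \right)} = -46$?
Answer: $26892$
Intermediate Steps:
$k = -67$ ($k = 4 - 71 = -67$)
$\left(\left(16 - 21\right) \left(-69\right) + b{\left(k \right)}\right) + 26593 = \left(\left(16 - 21\right) \left(-69\right) - 46\right) + 26593 = \left(\left(-5\right) \left(-69\right) - 46\right) + 26593 = \left(345 - 46\right) + 26593 = 299 + 26593 = 26892$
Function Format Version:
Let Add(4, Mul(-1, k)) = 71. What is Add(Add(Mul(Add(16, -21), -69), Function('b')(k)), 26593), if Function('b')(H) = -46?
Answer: 26892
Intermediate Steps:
k = -67 (k = Add(4, Mul(-1, 71)) = Add(4, -71) = -67)
Add(Add(Mul(Add(16, -21), -69), Function('b')(k)), 26593) = Add(Add(Mul(Add(16, -21), -69), -46), 26593) = Add(Add(Mul(-5, -69), -46), 26593) = Add(Add(345, -46), 26593) = Add(299, 26593) = 26892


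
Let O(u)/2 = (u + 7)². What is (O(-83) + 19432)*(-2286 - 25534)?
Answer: -861974880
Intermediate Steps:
O(u) = 2*(7 + u)² (O(u) = 2*(u + 7)² = 2*(7 + u)²)
(O(-83) + 19432)*(-2286 - 25534) = (2*(7 - 83)² + 19432)*(-2286 - 25534) = (2*(-76)² + 19432)*(-27820) = (2*5776 + 19432)*(-27820) = (11552 + 19432)*(-27820) = 30984*(-27820) = -861974880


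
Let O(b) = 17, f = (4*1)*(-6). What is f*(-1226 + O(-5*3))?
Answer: 29016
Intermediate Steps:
f = -24 (f = 4*(-6) = -24)
f*(-1226 + O(-5*3)) = -24*(-1226 + 17) = -24*(-1209) = 29016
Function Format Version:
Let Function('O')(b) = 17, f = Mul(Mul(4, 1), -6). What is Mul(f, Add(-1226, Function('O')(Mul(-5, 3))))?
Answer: 29016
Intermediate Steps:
f = -24 (f = Mul(4, -6) = -24)
Mul(f, Add(-1226, Function('O')(Mul(-5, 3)))) = Mul(-24, Add(-1226, 17)) = Mul(-24, -1209) = 29016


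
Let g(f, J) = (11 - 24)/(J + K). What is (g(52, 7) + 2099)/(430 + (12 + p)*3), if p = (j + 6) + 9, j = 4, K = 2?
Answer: 18878/4707 ≈ 4.0106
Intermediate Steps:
p = 19 (p = (4 + 6) + 9 = 10 + 9 = 19)
g(f, J) = -13/(2 + J) (g(f, J) = (11 - 24)/(J + 2) = -13/(2 + J))
(g(52, 7) + 2099)/(430 + (12 + p)*3) = (-13/(2 + 7) + 2099)/(430 + (12 + 19)*3) = (-13/9 + 2099)/(430 + 31*3) = (-13*⅑ + 2099)/(430 + 93) = (-13/9 + 2099)/523 = (18878/9)*(1/523) = 18878/4707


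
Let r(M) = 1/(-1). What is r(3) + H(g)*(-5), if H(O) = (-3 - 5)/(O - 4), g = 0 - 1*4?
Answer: -6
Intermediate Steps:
g = -4 (g = 0 - 4 = -4)
H(O) = -8/(-4 + O)
r(M) = -1
r(3) + H(g)*(-5) = -1 - 8/(-4 - 4)*(-5) = -1 - 8/(-8)*(-5) = -1 - 8*(-1/8)*(-5) = -1 + 1*(-5) = -1 - 5 = -6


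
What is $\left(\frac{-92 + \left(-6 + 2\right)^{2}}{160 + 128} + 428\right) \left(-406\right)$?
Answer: $- \frac{6251791}{36} \approx -1.7366 \cdot 10^{5}$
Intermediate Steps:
$\left(\frac{-92 + \left(-6 + 2\right)^{2}}{160 + 128} + 428\right) \left(-406\right) = \left(\frac{-92 + \left(-4\right)^{2}}{288} + 428\right) \left(-406\right) = \left(\left(-92 + 16\right) \frac{1}{288} + 428\right) \left(-406\right) = \left(\left(-76\right) \frac{1}{288} + 428\right) \left(-406\right) = \left(- \frac{19}{72} + 428\right) \left(-406\right) = \frac{30797}{72} \left(-406\right) = - \frac{6251791}{36}$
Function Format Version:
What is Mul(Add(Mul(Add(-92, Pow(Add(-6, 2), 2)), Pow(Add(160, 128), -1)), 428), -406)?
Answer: Rational(-6251791, 36) ≈ -1.7366e+5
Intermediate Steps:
Mul(Add(Mul(Add(-92, Pow(Add(-6, 2), 2)), Pow(Add(160, 128), -1)), 428), -406) = Mul(Add(Mul(Add(-92, Pow(-4, 2)), Pow(288, -1)), 428), -406) = Mul(Add(Mul(Add(-92, 16), Rational(1, 288)), 428), -406) = Mul(Add(Mul(-76, Rational(1, 288)), 428), -406) = Mul(Add(Rational(-19, 72), 428), -406) = Mul(Rational(30797, 72), -406) = Rational(-6251791, 36)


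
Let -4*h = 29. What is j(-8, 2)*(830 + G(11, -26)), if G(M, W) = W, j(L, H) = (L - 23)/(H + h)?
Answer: 33232/7 ≈ 4747.4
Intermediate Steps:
h = -29/4 (h = -¼*29 = -29/4 ≈ -7.2500)
j(L, H) = (-23 + L)/(-29/4 + H) (j(L, H) = (L - 23)/(H - 29/4) = (-23 + L)/(-29/4 + H))
j(-8, 2)*(830 + G(11, -26)) = (4*(-23 - 8)/(-29 + 4*2))*(830 - 26) = (4*(-31)/(-29 + 8))*804 = (4*(-31)/(-21))*804 = (4*(-1/21)*(-31))*804 = (124/21)*804 = 33232/7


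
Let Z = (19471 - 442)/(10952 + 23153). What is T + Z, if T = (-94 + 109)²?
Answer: 7692654/34105 ≈ 225.56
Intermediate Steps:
T = 225 (T = 15² = 225)
Z = 19029/34105 ≈ 0.55795
T + Z = 225 + 19029/34105 = 7692654/34105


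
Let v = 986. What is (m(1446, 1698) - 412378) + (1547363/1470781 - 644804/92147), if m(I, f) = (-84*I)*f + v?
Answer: -28007858220751809611/135528056807 ≈ -2.0666e+8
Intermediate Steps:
m(I, f) = 986 - 84*I*f (m(I, f) = (-84*I)*f + 986 = -84*I*f + 986 = 986 - 84*I*f)
(m(1446, 1698) - 412378) + (1547363/1470781 - 644804/92147) = ((986 - 84*1446*1698) - 412378) + (1547363/1470781 - 644804/92147) = ((986 - 206245872) - 412378) + (1547363*(1/1470781) - 644804*1/92147) = (-206244886 - 412378) + (1547363/1470781 - 644804/92147) = -206657264 - 805780613563/135528056807 = -28007858220751809611/135528056807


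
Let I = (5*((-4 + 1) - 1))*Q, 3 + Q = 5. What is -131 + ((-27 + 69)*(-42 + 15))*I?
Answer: 45229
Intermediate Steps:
Q = 2 (Q = -3 + 5 = 2)
I = -40 (I = (5*((-4 + 1) - 1))*2 = (5*(-3 - 1))*2 = (5*(-4))*2 = -20*2 = -40)
-131 + ((-27 + 69)*(-42 + 15))*I = -131 + ((-27 + 69)*(-42 + 15))*(-40) = -131 + (42*(-27))*(-40) = -131 - 1134*(-40) = -131 + 45360 = 45229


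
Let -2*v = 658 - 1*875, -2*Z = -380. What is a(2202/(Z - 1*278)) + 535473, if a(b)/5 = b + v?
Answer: 23579177/44 ≈ 5.3589e+5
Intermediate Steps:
Z = 190 (Z = -½*(-380) = 190)
v = 217/2 (v = -(658 - 1*875)/2 = -(658 - 875)/2 = -½*(-217) = 217/2 ≈ 108.50)
a(b) = 1085/2 + 5*b (a(b) = 5*(b + 217/2) = 5*(217/2 + b) = 1085/2 + 5*b)
a(2202/(Z - 1*278)) + 535473 = (1085/2 + 5*(2202/(190 - 1*278))) + 535473 = (1085/2 + 5*(2202/(190 - 278))) + 535473 = (1085/2 + 5*(2202/(-88))) + 535473 = (1085/2 + 5*(2202*(-1/88))) + 535473 = (1085/2 + 5*(-1101/44)) + 535473 = (1085/2 - 5505/44) + 535473 = 18365/44 + 535473 = 23579177/44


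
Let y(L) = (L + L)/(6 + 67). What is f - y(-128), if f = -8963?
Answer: -654043/73 ≈ -8959.5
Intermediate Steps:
y(L) = 2*L/73 (y(L) = (2*L)/73 = (2*L)*(1/73) = 2*L/73)
f - y(-128) = -8963 - 2*(-128)/73 = -8963 - 1*(-256/73) = -8963 + 256/73 = -654043/73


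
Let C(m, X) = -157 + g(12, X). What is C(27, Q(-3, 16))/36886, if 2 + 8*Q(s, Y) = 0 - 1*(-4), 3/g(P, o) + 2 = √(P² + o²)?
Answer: -117247/27553842 + 2*√2305/13776921 ≈ -0.0042482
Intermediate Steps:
g(P, o) = 3/(-2 + √(P² + o²))
Q(s, Y) = ¼ (Q(s, Y) = -¼ + (0 - 1*(-4))/8 = -¼ + (0 + 4)/8 = -¼ + (⅛)*4 = -¼ + ½ = ¼)
C(m, X) = -157 + 3/(-2 + √(144 + X²)) (C(m, X) = -157 + 3/(-2 + √(12² + X²)) = -157 + 3/(-2 + √(144 + X²)))
C(27, Q(-3, 16))/36886 = ((317 - 157*√(144 + (¼)²))/(-2 + √(144 + (¼)²)))/36886 = ((317 - 157*√(144 + 1/16))/(-2 + √(144 + 1/16)))*(1/36886) = ((317 - 157*√2305/4)/(-2 + √(2305/16)))*(1/36886) = ((317 - 157*√2305/4)/(-2 + √2305/4))*(1/36886) = (317 - 157*√2305/4)/(36886*(-2 + √2305/4))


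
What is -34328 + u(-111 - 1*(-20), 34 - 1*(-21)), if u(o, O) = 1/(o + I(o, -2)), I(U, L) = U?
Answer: -6247697/182 ≈ -34328.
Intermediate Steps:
u(o, O) = 1/(2*o) (u(o, O) = 1/(o + o) = 1/(2*o))
-34328 + u(-111 - 1*(-20), 34 - 1*(-21)) = -34328 + 1/(2*(-111 - 1*(-20))) = -34328 + 1/(2*(-111 + 20)) = -34328 + (½)/(-91) = -34328 + (½)*(-1/91) = -34328 - 1/182 = -6247697/182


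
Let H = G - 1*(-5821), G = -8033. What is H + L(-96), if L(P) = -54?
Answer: -2266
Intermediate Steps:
H = -2212 (H = -8033 - 1*(-5821) = -8033 + 5821 = -2212)
H + L(-96) = -2212 - 54 = -2266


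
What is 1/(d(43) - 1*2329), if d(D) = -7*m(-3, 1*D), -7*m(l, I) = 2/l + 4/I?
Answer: -129/300515 ≈ -0.00042926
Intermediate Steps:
m(l, I) = -4/(7*I) - 2/(7*l) (m(l, I) = -(2/l + 4/I)/7 = -4/(7*I) - 2/(7*l))
d(D) = -2/3 + 4/D (d(D) = -7*(-4/(7*D) - 2/7/(-3)) = -7*(-4/(7*D) - 2/7*(-1/3)) = -7*(-4/(7*D) + 2/21) = -7*(2/21 - 4/(7*D)) = -2/3 + 4/D)
1/(d(43) - 1*2329) = 1/((-2/3 + 4/43) - 1*2329) = 1/((-2/3 + 4*(1/43)) - 2329) = 1/((-2/3 + 4/43) - 2329) = 1/(-74/129 - 2329) = 1/(-300515/129) = -129/300515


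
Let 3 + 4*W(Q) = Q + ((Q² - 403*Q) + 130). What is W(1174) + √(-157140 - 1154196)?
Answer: 906455/4 + 6*I*√36426 ≈ 2.2661e+5 + 1145.1*I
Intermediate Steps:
W(Q) = 127/4 - 201*Q/2 + Q²/4 (W(Q) = -¾ + (Q + ((Q² - 403*Q) + 130))/4 = -¾ + (Q + (130 + Q² - 403*Q))/4 = -¾ + (130 + Q² - 402*Q)/4 = -¾ + (65/2 - 201*Q/2 + Q²/4) = 127/4 - 201*Q/2 + Q²/4)
W(1174) + √(-157140 - 1154196) = (127/4 - 201/2*1174 + (¼)*1174²) + √(-157140 - 1154196) = (127/4 - 117987 + (¼)*1378276) + √(-1311336) = (127/4 - 117987 + 344569) + 6*I*√36426 = 906455/4 + 6*I*√36426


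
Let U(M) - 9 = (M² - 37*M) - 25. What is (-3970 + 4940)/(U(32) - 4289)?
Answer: -194/893 ≈ -0.21725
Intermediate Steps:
U(M) = -16 + M² - 37*M (U(M) = 9 + ((M² - 37*M) - 25) = 9 + (-25 + M² - 37*M) = -16 + M² - 37*M)
(-3970 + 4940)/(U(32) - 4289) = (-3970 + 4940)/((-16 + 32² - 37*32) - 4289) = 970/((-16 + 1024 - 1184) - 4289) = 970/(-176 - 4289) = 970/(-4465) = 970*(-1/4465) = -194/893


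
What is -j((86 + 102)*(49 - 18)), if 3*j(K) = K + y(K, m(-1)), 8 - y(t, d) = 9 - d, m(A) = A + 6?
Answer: -1944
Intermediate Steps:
m(A) = 6 + A
y(t, d) = -1 + d (y(t, d) = 8 - (9 - d) = 8 + (-9 + d) = -1 + d)
j(K) = 4/3 + K/3 (j(K) = (K + (-1 + (6 - 1)))/3 = (K + (-1 + 5))/3 = (K + 4)/3 = (4 + K)/3 = 4/3 + K/3)
-j((86 + 102)*(49 - 18)) = -(4/3 + ((86 + 102)*(49 - 18))/3) = -(4/3 + (188*31)/3) = -(4/3 + (⅓)*5828) = -(4/3 + 5828/3) = -1*1944 = -1944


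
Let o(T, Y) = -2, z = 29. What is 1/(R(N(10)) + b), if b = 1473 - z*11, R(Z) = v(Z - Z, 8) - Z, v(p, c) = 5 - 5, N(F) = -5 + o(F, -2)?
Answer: 1/1161 ≈ 0.00086133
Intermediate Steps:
N(F) = -7 (N(F) = -5 - 2 = -7)
v(p, c) = 0
R(Z) = -Z (R(Z) = 0 - Z = -Z)
b = 1154 (b = 1473 - 29*11 = 1473 - 1*319 = 1473 - 319 = 1154)
1/(R(N(10)) + b) = 1/(-1*(-7) + 1154) = 1/(7 + 1154) = 1/1161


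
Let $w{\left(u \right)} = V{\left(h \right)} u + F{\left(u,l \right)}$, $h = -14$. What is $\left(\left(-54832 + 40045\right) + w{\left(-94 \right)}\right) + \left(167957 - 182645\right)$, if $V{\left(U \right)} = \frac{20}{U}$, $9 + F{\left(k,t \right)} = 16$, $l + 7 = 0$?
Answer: $- \frac{205336}{7} \approx -29334.0$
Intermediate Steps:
$l = -7$ ($l = -7 + 0 = -7$)
$F{\left(k,t \right)} = 7$ ($F{\left(k,t \right)} = -9 + 16 = 7$)
$w{\left(u \right)} = 7 - \frac{10 u}{7}$ ($w{\left(u \right)} = \frac{20}{-14} u + 7 = 20 \left(- \frac{1}{14}\right) u + 7 = - \frac{10 u}{7} + 7 = 7 - \frac{10 u}{7}$)
$\left(\left(-54832 + 40045\right) + w{\left(-94 \right)}\right) + \left(167957 - 182645\right) = \left(\left(-54832 + 40045\right) + \left(7 - - \frac{940}{7}\right)\right) + \left(167957 - 182645\right) = \left(-14787 + \left(7 + \frac{940}{7}\right)\right) - 14688 = \left(-14787 + \frac{989}{7}\right) - 14688 = - \frac{102520}{7} - 14688 = - \frac{205336}{7}$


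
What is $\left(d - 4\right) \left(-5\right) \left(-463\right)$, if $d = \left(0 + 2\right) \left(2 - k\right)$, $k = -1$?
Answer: $4630$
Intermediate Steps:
$d = 6$ ($d = \left(0 + 2\right) \left(2 - -1\right) = 2 \left(2 + 1\right) = 2 \cdot 3 = 6$)
$\left(d - 4\right) \left(-5\right) \left(-463\right) = \left(6 - 4\right) \left(-5\right) \left(-463\right) = 2 \left(-5\right) \left(-463\right) = \left(-10\right) \left(-463\right) = 4630$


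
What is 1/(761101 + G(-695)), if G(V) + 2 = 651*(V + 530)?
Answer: 1/653684 ≈ 1.5298e-6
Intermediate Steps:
G(V) = 345028 + 651*V (G(V) = -2 + 651*(V + 530) = -2 + 651*(530 + V) = -2 + (345030 + 651*V) = 345028 + 651*V)
1/(761101 + G(-695)) = 1/(761101 + (345028 + 651*(-695))) = 1/(761101 + (345028 - 452445)) = 1/(761101 - 107417) = 1/653684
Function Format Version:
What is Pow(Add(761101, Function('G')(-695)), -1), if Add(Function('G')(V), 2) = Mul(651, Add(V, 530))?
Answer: Rational(1, 653684) ≈ 1.5298e-6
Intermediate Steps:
Function('G')(V) = Add(345028, Mul(651, V)) (Function('G')(V) = Add(-2, Mul(651, Add(V, 530))) = Add(-2, Mul(651, Add(530, V))) = Add(-2, Add(345030, Mul(651, V))) = Add(345028, Mul(651, V)))
Pow(Add(761101, Function('G')(-695)), -1) = Pow(Add(761101, Add(345028, Mul(651, -695))), -1) = Pow(Add(761101, Add(345028, -452445)), -1) = Pow(Add(761101, -107417), -1) = Pow(653684, -1) = Rational(1, 653684)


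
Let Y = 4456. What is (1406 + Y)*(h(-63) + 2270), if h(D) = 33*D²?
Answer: 781093914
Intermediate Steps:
(1406 + Y)*(h(-63) + 2270) = (1406 + 4456)*(33*(-63)² + 2270) = 5862*(33*3969 + 2270) = 5862*(130977 + 2270) = 5862*133247 = 781093914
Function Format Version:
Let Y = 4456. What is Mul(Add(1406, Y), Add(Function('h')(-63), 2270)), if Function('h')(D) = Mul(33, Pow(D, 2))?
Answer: 781093914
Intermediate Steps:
Mul(Add(1406, Y), Add(Function('h')(-63), 2270)) = Mul(Add(1406, 4456), Add(Mul(33, Pow(-63, 2)), 2270)) = Mul(5862, Add(Mul(33, 3969), 2270)) = Mul(5862, Add(130977, 2270)) = Mul(5862, 133247) = 781093914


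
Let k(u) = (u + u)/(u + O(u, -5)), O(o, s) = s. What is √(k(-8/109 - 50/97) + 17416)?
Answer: 2*√15203247257757/59091 ≈ 131.97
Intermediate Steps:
k(u) = 2*u/(-5 + u) (k(u) = (u + u)/(u - 5) = (2*u)/(-5 + u) = 2*u/(-5 + u))
√(k(-8/109 - 50/97) + 17416) = √(2*(-8/109 - 50/97)/(-5 + (-8/109 - 50/97)) + 17416) = √(2*(-6226/10573)/(-5 - 6226/10573) + 17416) = √(2*(-6226/10573)/(-59091/10573) + 17416) = √(2*(-6226/10573)*(-10573/59091) + 17416) = √(12452/59091 + 17416) = √(1029141308/59091) = 2*√15203247257757/59091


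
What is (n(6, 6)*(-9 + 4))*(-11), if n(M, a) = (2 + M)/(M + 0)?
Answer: 220/3 ≈ 73.333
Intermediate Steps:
n(M, a) = (2 + M)/M
(n(6, 6)*(-9 + 4))*(-11) = (((2 + 6)/6)*(-9 + 4))*(-11) = (((⅙)*8)*(-5))*(-11) = ((4/3)*(-5))*(-11) = -20/3*(-11) = 220/3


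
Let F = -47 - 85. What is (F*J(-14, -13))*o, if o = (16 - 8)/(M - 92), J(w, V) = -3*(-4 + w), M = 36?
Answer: 7128/7 ≈ 1018.3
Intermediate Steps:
J(w, V) = 12 - 3*w
F = -132
o = -⅐ (o = (16 - 8)/(36 - 92) = 8/(-56) = 8*(-1/56) = -⅐ ≈ -0.14286)
(F*J(-14, -13))*o = -132*(12 - 3*(-14))*(-⅐) = -132*(12 + 42)*(-⅐) = -132*54*(-⅐) = -7128*(-⅐) = 7128/7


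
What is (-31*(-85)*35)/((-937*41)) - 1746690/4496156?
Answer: -240880288415/86364412526 ≈ -2.7891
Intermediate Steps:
(-31*(-85)*35)/((-937*41)) - 1746690/4496156 = (2635*35)/(-38417) - 1746690*1/4496156 = 92225*(-1/38417) - 873345/2248078 = -92225/38417 - 873345/2248078 = -240880288415/86364412526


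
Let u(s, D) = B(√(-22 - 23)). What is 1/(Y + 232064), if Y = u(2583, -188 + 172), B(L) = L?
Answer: 232064/53853700141 - 3*I*√5/53853700141 ≈ 4.3092e-6 - 1.2456e-10*I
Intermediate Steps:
u(s, D) = 3*I*√5 (u(s, D) = √(-22 - 23) = √(-45) = 3*I*√5)
Y = 3*I*√5 ≈ 6.7082*I
1/(Y + 232064) = 1/(3*I*√5 + 232064) = 1/(232064 + 3*I*√5)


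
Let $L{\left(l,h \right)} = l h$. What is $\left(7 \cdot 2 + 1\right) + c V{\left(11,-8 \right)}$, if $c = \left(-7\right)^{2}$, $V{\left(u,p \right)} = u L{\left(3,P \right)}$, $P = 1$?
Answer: $1632$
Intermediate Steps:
$L{\left(l,h \right)} = h l$
$V{\left(u,p \right)} = 3 u$ ($V{\left(u,p \right)} = u 1 \cdot 3 = u 3 = 3 u$)
$c = 49$
$\left(7 \cdot 2 + 1\right) + c V{\left(11,-8 \right)} = \left(7 \cdot 2 + 1\right) + 49 \cdot 3 \cdot 11 = \left(14 + 1\right) + 49 \cdot 33 = 15 + 1617 = 1632$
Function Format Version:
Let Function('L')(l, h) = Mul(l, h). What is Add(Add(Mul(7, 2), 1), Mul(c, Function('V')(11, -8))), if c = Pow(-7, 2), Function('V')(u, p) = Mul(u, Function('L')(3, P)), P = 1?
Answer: 1632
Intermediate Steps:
Function('L')(l, h) = Mul(h, l)
Function('V')(u, p) = Mul(3, u) (Function('V')(u, p) = Mul(u, Mul(1, 3)) = Mul(u, 3) = Mul(3, u))
c = 49
Add(Add(Mul(7, 2), 1), Mul(c, Function('V')(11, -8))) = Add(Add(Mul(7, 2), 1), Mul(49, Mul(3, 11))) = Add(Add(14, 1), Mul(49, 33)) = Add(15, 1617) = 1632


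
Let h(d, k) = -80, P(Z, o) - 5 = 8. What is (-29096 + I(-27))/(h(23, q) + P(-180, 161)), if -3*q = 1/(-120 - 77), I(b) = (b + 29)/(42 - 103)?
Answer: 1774858/4087 ≈ 434.27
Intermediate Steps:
P(Z, o) = 13 (P(Z, o) = 5 + 8 = 13)
I(b) = -29/61 - b/61 (I(b) = (29 + b)/(-61) = (29 + b)*(-1/61) = -29/61 - b/61)
q = 1/591 (q = -1/(3*(-120 - 77)) = -⅓/(-197) = -⅓*(-1/197) = 1/591 ≈ 0.0016920)
(-29096 + I(-27))/(h(23, q) + P(-180, 161)) = (-29096 + (-29/61 - 1/61*(-27)))/(-80 + 13) = (-29096 + (-29/61 + 27/61))/(-67) = (-29096 - 2/61)*(-1/67) = -1774858/61*(-1/67) = 1774858/4087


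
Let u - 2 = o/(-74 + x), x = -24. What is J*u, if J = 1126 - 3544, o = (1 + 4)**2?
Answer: -206739/49 ≈ -4219.2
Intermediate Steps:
o = 25 (o = 5**2 = 25)
J = -2418
u = 171/98 (u = 2 + 25/(-74 - 24) = 2 + 25/(-98) = 2 + 25*(-1/98) = 2 - 25/98 = 171/98 ≈ 1.7449)
J*u = -2418*171/98 = -206739/49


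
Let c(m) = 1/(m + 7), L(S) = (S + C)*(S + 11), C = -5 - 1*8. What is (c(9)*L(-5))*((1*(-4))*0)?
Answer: 0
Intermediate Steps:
C = -13 (C = -5 - 8 = -13)
L(S) = (-13 + S)*(11 + S) (L(S) = (S - 13)*(S + 11) = (-13 + S)*(11 + S))
c(m) = 1/(7 + m)
(c(9)*L(-5))*((1*(-4))*0) = ((-143 + (-5)² - 2*(-5))/(7 + 9))*((1*(-4))*0) = ((-143 + 25 + 10)/16)*(-4*0) = ((1/16)*(-108))*0 = -27/4*0 = 0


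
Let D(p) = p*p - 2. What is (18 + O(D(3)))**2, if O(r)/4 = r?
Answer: 2116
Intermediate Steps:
D(p) = -2 + p**2 (D(p) = p**2 - 2 = -2 + p**2)
O(r) = 4*r
(18 + O(D(3)))**2 = (18 + 4*(-2 + 3**2))**2 = (18 + 4*(-2 + 9))**2 = (18 + 4*7)**2 = (18 + 28)**2 = 46**2 = 2116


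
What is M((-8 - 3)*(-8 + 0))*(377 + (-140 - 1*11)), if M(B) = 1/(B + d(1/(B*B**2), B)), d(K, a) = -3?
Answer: 226/85 ≈ 2.6588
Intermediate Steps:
M(B) = 1/(-3 + B) (M(B) = 1/(B - 3) = 1/(-3 + B))
M((-8 - 3)*(-8 + 0))*(377 + (-140 - 1*11)) = (377 + (-140 - 1*11))/(-3 + (-8 - 3)*(-8 + 0)) = (377 + (-140 - 11))/(-3 - 11*(-8)) = (377 - 151)/(-3 + 88) = 226/85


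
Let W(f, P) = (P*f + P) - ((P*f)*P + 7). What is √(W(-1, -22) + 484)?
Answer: 31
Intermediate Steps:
W(f, P) = -7 + P + P*f - f*P² (W(f, P) = (P + P*f) - (f*P² + 7) = (P + P*f) - (7 + f*P²) = (P + P*f) + (-7 - f*P²) = -7 + P + P*f - f*P²)
√(W(-1, -22) + 484) = √((-7 - 22 - 22*(-1) - 1*(-1)*(-22)²) + 484) = √((-7 - 22 + 22 - 1*(-1)*484) + 484) = √((-7 - 22 + 22 + 484) + 484) = √(477 + 484) = √961 = 31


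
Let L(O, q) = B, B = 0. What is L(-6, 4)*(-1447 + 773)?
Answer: 0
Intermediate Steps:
L(O, q) = 0
L(-6, 4)*(-1447 + 773) = 0*(-1447 + 773) = 0*(-674) = 0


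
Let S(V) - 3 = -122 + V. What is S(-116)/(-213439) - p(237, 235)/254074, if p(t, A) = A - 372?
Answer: 88948533/54229300486 ≈ 0.0016402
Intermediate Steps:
p(t, A) = -372 + A
S(V) = -119 + V (S(V) = 3 + (-122 + V) = -119 + V)
S(-116)/(-213439) - p(237, 235)/254074 = (-119 - 116)/(-213439) - (-372 + 235)/254074 = -235*(-1/213439) - 1*(-137)*(1/254074) = 235/213439 + 137*(1/254074) = 235/213439 + 137/254074 = 88948533/54229300486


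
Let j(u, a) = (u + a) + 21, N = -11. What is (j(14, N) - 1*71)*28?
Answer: -1316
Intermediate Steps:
j(u, a) = 21 + a + u (j(u, a) = (a + u) + 21 = 21 + a + u)
(j(14, N) - 1*71)*28 = ((21 - 11 + 14) - 1*71)*28 = (24 - 71)*28 = -47*28 = -1316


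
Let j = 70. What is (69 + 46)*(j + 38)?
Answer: 12420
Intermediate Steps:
(69 + 46)*(j + 38) = (69 + 46)*(70 + 38) = 115*108 = 12420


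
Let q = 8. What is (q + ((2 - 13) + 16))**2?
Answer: 169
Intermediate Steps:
(q + ((2 - 13) + 16))**2 = (8 + ((2 - 13) + 16))**2 = (8 + (-11 + 16))**2 = (8 + 5)**2 = 13**2 = 169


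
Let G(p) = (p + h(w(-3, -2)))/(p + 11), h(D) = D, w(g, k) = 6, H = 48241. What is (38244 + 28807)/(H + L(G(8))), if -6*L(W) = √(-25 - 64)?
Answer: 116445862476/83778987005 + 402306*I*√89/83778987005 ≈ 1.3899 + 4.5302e-5*I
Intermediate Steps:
G(p) = (6 + p)/(11 + p) (G(p) = (p + 6)/(p + 11) = (6 + p)/(11 + p))
L(W) = -I*√89/6 (L(W) = -√(-25 - 64)/6 = -I*√89/6)
(38244 + 28807)/(H + L(G(8))) = (38244 + 28807)/(48241 - I*√89/6) = 67051/(48241 - I*√89/6)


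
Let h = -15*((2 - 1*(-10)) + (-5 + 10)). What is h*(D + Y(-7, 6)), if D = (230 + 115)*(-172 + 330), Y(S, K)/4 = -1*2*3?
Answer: -13893930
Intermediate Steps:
Y(S, K) = -24 (Y(S, K) = 4*(-1*2*3) = 4*(-2*3) = 4*(-6) = -24)
D = 54510 (D = 345*158 = 54510)
h = -255 (h = -15*((2 + 10) + 5) = -15*(12 + 5) = -15*17 = -255)
h*(D + Y(-7, 6)) = -255*(54510 - 24) = -255*54486 = -13893930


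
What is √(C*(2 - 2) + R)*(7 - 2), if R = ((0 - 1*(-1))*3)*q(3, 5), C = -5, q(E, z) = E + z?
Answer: 10*√6 ≈ 24.495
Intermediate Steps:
R = 24 (R = ((0 - 1*(-1))*3)*(3 + 5) = ((0 + 1)*3)*8 = (1*3)*8 = 3*8 = 24)
√(C*(2 - 2) + R)*(7 - 2) = √(-5*(2 - 2) + 24)*(7 - 2) = √(-5*0 + 24)*5 = √(0 + 24)*5 = √24*5 = (2*√6)*5 = 10*√6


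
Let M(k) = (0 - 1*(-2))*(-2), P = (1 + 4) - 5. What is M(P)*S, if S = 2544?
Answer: -10176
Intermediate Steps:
P = 0 (P = 5 - 5 = 0)
M(k) = -4 (M(k) = (0 + 2)*(-2) = 2*(-2) = -4)
M(P)*S = -4*2544 = -10176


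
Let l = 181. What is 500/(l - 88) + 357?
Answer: 33701/93 ≈ 362.38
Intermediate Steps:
500/(l - 88) + 357 = 500/(181 - 88) + 357 = 500/93 + 357 = 33701/93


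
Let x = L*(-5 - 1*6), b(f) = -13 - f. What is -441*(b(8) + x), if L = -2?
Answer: -441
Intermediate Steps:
x = 22 (x = -2*(-5 - 1*6) = -2*(-5 - 6) = -2*(-11) = 22)
-441*(b(8) + x) = -441*((-13 - 1*8) + 22) = -441*((-13 - 8) + 22) = -441*(-21 + 22) = -441*1 = -441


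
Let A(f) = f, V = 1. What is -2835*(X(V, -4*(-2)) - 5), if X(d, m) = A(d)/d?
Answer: 11340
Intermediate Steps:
X(d, m) = 1 (X(d, m) = d/d = 1)
-2835*(X(V, -4*(-2)) - 5) = -2835*(1 - 5) = -2835*(-4) = 11340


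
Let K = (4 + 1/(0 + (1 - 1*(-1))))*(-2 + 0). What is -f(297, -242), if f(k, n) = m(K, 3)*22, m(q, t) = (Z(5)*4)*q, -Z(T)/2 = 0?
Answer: 0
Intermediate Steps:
Z(T) = 0 (Z(T) = -2*0 = 0)
K = -9 (K = (4 + 1/(0 + (1 + 1)))*(-2) = (4 + 1/(0 + 2))*(-2) = (4 + 1/2)*(-2) = (4 + ½)*(-2) = (9/2)*(-2) = -9)
m(q, t) = 0 (m(q, t) = (0*4)*q = 0*q = 0)
f(k, n) = 0 (f(k, n) = 0*22 = 0)
-f(297, -242) = -1*0 = 0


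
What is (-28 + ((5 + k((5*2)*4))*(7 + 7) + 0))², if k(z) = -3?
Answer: 0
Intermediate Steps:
(-28 + ((5 + k((5*2)*4))*(7 + 7) + 0))² = (-28 + ((5 - 3)*(7 + 7) + 0))² = (-28 + (2*14 + 0))² = (-28 + (28 + 0))² = (-28 + 28)² = 0² = 0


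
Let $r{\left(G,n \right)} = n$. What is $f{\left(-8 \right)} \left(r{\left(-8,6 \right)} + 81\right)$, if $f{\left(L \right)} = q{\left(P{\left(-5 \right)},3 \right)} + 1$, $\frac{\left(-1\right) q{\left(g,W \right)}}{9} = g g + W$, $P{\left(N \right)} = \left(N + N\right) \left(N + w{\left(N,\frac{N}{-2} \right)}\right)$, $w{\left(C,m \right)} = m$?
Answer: $-491637$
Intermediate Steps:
$P{\left(N \right)} = N^{2}$ ($P{\left(N \right)} = \left(N + N\right) \left(N + \frac{N}{-2}\right) = 2 N \left(N + N \left(- \frac{1}{2}\right)\right) = 2 N \left(N - \frac{N}{2}\right) = 2 N \frac{N}{2} = N^{2}$)
$q{\left(g,W \right)} = - 9 W - 9 g^{2}$ ($q{\left(g,W \right)} = - 9 \left(g g + W\right) = - 9 \left(g^{2} + W\right) = - 9 \left(W + g^{2}\right) = - 9 W - 9 g^{2}$)
$f{\left(L \right)} = -5651$ ($f{\left(L \right)} = \left(\left(-9\right) 3 - 9 \left(\left(-5\right)^{2}\right)^{2}\right) + 1 = \left(-27 - 9 \cdot 25^{2}\right) + 1 = \left(-27 - 5625\right) + 1 = -5652 + 1 = -5651$)
$f{\left(-8 \right)} \left(r{\left(-8,6 \right)} + 81\right) = - 5651 \left(6 + 81\right) = \left(-5651\right) 87 = -491637$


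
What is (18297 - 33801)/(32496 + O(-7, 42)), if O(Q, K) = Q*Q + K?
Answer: -15504/32587 ≈ -0.47577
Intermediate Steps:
O(Q, K) = K + Q² (O(Q, K) = Q² + K = K + Q²)
(18297 - 33801)/(32496 + O(-7, 42)) = (18297 - 33801)/(32496 + (42 + (-7)²)) = -15504/(32496 + (42 + 49)) = -15504/(32496 + 91) = -15504/32587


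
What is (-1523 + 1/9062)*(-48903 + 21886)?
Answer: 372873099225/9062 ≈ 4.1147e+7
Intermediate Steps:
(-1523 + 1/9062)*(-48903 + 21886) = (-1523 + 1/9062)*(-27017) = -13801425/9062*(-27017) = 372873099225/9062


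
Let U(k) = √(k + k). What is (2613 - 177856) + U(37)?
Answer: -175243 + √74 ≈ -1.7523e+5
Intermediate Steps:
U(k) = √2*√k (U(k) = √(2*k) = √2*√k)
(2613 - 177856) + U(37) = (2613 - 177856) + √2*√37 = -175243 + √74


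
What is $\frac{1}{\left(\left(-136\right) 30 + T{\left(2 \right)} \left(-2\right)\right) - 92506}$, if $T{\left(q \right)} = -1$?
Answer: $- \frac{1}{96584} \approx -1.0354 \cdot 10^{-5}$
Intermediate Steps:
$\frac{1}{\left(\left(-136\right) 30 + T{\left(2 \right)} \left(-2\right)\right) - 92506} = \frac{1}{\left(\left(-136\right) 30 - -2\right) - 92506} = \frac{1}{\left(-4080 + 2\right) - 92506} = \frac{1}{-4078 - 92506} = \frac{1}{-96584} = - \frac{1}{96584}$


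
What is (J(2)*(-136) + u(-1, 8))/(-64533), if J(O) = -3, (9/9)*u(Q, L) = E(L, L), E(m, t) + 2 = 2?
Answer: -136/21511 ≈ -0.0063223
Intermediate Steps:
E(m, t) = 0 (E(m, t) = -2 + 2 = 0)
u(Q, L) = 0
(J(2)*(-136) + u(-1, 8))/(-64533) = (-3*(-136) + 0)/(-64533) = (408 + 0)*(-1/64533) = 408*(-1/64533) = -136/21511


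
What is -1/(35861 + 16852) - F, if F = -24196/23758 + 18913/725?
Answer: -11380559604376/453978852075 ≈ -25.068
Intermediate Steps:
F = 215896477/8612275 (F = -24196*1/23758 + 18913*(1/725) = -12098/11879 + 18913/725 = 215896477/8612275 ≈ 25.068)
-1/(35861 + 16852) - F = -1/(35861 + 16852) - 1*215896477/8612275 = -1/52713 - 215896477/8612275 = -11380559604376/453978852075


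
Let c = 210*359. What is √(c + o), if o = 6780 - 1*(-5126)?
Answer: 16*√341 ≈ 295.46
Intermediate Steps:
c = 75390
o = 11906 (o = 6780 + 5126 = 11906)
√(c + o) = √(75390 + 11906) = √87296 = 16*√341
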